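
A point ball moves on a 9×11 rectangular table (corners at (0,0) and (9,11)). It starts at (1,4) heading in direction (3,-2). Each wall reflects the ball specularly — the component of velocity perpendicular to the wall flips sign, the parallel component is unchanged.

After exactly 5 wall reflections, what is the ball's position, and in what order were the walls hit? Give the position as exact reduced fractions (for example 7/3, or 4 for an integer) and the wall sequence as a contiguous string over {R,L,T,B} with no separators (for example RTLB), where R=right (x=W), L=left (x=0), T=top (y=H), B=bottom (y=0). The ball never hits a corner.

1. t=2 → B at (7,0); v=(3,2)
2. t=2/3 → R at (9,4/3); v=(-3,2)
3. t=3 → L at (0,22/3); v=(3,2)
4. t=11/6 → T at (11/2,11); v=(3,-2)
5. t=7/6 → R at (9,26/3); v=(-3,-2)

Final position: (9,26/3)
Wall sequence: BRLTR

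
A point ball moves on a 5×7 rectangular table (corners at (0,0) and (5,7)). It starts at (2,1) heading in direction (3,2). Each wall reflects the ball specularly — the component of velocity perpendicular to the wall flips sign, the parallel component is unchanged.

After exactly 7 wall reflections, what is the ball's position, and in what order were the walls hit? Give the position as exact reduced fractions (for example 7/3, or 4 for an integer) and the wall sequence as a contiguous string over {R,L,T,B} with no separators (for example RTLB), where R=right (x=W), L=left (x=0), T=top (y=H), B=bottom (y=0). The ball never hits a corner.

1. t=1 → R at (5,3); v=(-3,2)
2. t=5/3 → L at (0,19/3); v=(3,2)
3. t=1/3 → T at (1,7); v=(3,-2)
4. t=4/3 → R at (5,13/3); v=(-3,-2)
5. t=5/3 → L at (0,1); v=(3,-2)
6. t=1/2 → B at (3/2,0); v=(3,2)
7. t=7/6 → R at (5,7/3); v=(-3,2)

Final position: (5,7/3)
Wall sequence: RLTRLBR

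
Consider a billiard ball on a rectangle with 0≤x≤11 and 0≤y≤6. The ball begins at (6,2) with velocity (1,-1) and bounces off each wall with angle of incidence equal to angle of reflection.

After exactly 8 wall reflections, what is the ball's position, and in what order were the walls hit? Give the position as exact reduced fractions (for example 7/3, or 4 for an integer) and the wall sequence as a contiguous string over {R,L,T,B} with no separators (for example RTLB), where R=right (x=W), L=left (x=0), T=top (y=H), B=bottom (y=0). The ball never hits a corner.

1. t=2 → B at (8,0); v=(1,1)
2. t=3 → R at (11,3); v=(-1,1)
3. t=3 → T at (8,6); v=(-1,-1)
4. t=6 → B at (2,0); v=(-1,1)
5. t=2 → L at (0,2); v=(1,1)
6. t=4 → T at (4,6); v=(1,-1)
7. t=6 → B at (10,0); v=(1,1)
8. t=1 → R at (11,1); v=(-1,1)

Final position: (11,1)
Wall sequence: BRTBLTBR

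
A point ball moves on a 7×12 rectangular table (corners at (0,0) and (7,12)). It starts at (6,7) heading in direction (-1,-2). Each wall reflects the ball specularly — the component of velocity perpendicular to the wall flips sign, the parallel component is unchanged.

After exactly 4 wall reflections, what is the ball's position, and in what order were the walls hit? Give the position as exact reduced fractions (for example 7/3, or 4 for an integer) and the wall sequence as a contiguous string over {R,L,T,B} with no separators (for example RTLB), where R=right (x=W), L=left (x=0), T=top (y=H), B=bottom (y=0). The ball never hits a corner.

Final position: (7,5)
Wall sequence: BLTR

1. t=7/2 → B at (5/2,0); v=(-1,2)
2. t=5/2 → L at (0,5); v=(1,2)
3. t=7/2 → T at (7/2,12); v=(1,-2)
4. t=7/2 → R at (7,5); v=(-1,-2)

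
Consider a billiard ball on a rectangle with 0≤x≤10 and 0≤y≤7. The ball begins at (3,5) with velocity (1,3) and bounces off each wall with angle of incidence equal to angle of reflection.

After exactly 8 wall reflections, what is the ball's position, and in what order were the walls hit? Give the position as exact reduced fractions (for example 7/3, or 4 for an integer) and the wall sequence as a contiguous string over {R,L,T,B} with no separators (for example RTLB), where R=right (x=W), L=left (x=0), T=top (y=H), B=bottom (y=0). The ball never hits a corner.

Final position: (7/3,7)
Wall sequence: TBTRBTBT

1. t=2/3 → T at (11/3,7); v=(1,-3)
2. t=7/3 → B at (6,0); v=(1,3)
3. t=7/3 → T at (25/3,7); v=(1,-3)
4. t=5/3 → R at (10,2); v=(-1,-3)
5. t=2/3 → B at (28/3,0); v=(-1,3)
6. t=7/3 → T at (7,7); v=(-1,-3)
7. t=7/3 → B at (14/3,0); v=(-1,3)
8. t=7/3 → T at (7/3,7); v=(-1,-3)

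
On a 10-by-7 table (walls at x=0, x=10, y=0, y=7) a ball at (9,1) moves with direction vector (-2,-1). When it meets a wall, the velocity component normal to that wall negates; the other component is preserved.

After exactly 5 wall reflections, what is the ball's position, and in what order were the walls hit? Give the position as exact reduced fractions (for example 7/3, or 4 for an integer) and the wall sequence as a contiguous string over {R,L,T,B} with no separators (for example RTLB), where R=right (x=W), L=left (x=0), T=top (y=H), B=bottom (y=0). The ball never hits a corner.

Final position: (0,1/2)
Wall sequence: BLTRL

1. t=1 → B at (7,0); v=(-2,1)
2. t=7/2 → L at (0,7/2); v=(2,1)
3. t=7/2 → T at (7,7); v=(2,-1)
4. t=3/2 → R at (10,11/2); v=(-2,-1)
5. t=5 → L at (0,1/2); v=(2,-1)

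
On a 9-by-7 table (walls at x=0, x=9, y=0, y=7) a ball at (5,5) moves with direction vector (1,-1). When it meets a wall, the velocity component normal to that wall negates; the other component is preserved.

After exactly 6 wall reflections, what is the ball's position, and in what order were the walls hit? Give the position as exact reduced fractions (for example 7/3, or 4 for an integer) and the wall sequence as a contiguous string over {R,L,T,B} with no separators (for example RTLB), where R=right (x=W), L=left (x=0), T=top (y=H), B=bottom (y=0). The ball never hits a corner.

Final position: (9,3)
Wall sequence: RBTLBR

1. t=4 → R at (9,1); v=(-1,-1)
2. t=1 → B at (8,0); v=(-1,1)
3. t=7 → T at (1,7); v=(-1,-1)
4. t=1 → L at (0,6); v=(1,-1)
5. t=6 → B at (6,0); v=(1,1)
6. t=3 → R at (9,3); v=(-1,1)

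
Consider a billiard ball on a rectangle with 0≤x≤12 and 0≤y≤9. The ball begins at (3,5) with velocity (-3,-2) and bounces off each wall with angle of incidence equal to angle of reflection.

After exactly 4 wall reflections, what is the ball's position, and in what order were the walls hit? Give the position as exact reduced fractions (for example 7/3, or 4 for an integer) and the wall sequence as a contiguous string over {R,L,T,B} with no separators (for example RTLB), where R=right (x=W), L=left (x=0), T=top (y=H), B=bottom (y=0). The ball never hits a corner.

Final position: (6,9)
Wall sequence: LBRT

1. t=1 → L at (0,3); v=(3,-2)
2. t=3/2 → B at (9/2,0); v=(3,2)
3. t=5/2 → R at (12,5); v=(-3,2)
4. t=2 → T at (6,9); v=(-3,-2)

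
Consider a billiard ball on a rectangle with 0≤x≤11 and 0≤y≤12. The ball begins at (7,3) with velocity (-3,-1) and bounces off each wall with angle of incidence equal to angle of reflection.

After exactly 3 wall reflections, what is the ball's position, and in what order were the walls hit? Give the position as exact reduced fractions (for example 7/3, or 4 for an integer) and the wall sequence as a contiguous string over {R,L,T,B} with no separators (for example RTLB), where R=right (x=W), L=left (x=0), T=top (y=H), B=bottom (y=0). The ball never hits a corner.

Final position: (11,3)
Wall sequence: LBR

1. t=7/3 → L at (0,2/3); v=(3,-1)
2. t=2/3 → B at (2,0); v=(3,1)
3. t=3 → R at (11,3); v=(-3,1)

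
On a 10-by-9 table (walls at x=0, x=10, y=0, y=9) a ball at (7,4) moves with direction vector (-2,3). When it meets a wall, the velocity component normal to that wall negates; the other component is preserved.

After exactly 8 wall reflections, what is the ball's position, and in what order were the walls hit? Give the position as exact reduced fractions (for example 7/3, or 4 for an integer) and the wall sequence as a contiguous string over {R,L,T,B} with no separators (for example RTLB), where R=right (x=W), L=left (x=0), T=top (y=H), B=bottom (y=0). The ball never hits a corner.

1. t=5/3 → T at (11/3,9); v=(-2,-3)
2. t=11/6 → L at (0,7/2); v=(2,-3)
3. t=7/6 → B at (7/3,0); v=(2,3)
4. t=3 → T at (25/3,9); v=(2,-3)
5. t=5/6 → R at (10,13/2); v=(-2,-3)
6. t=13/6 → B at (17/3,0); v=(-2,3)
7. t=17/6 → L at (0,17/2); v=(2,3)
8. t=1/6 → T at (1/3,9); v=(2,-3)

Final position: (1/3,9)
Wall sequence: TLBTRBLT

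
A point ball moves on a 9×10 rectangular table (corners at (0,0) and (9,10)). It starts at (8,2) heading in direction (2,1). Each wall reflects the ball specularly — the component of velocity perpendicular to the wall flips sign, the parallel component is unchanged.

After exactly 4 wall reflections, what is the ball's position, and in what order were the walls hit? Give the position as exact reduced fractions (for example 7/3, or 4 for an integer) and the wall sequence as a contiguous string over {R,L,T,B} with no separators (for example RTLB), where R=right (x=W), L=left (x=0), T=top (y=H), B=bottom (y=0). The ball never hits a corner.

1. t=1/2 → R at (9,5/2); v=(-2,1)
2. t=9/2 → L at (0,7); v=(2,1)
3. t=3 → T at (6,10); v=(2,-1)
4. t=3/2 → R at (9,17/2); v=(-2,-1)

Final position: (9,17/2)
Wall sequence: RLTR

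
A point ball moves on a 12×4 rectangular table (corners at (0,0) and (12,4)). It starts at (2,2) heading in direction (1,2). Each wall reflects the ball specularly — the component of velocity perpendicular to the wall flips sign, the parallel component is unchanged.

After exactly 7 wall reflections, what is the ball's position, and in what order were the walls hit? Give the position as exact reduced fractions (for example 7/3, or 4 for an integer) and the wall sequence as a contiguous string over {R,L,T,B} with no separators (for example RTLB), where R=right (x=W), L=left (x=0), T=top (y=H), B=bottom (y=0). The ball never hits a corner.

Final position: (11,0)
Wall sequence: TBTBTRB

1. t=1 → T at (3,4); v=(1,-2)
2. t=2 → B at (5,0); v=(1,2)
3. t=2 → T at (7,4); v=(1,-2)
4. t=2 → B at (9,0); v=(1,2)
5. t=2 → T at (11,4); v=(1,-2)
6. t=1 → R at (12,2); v=(-1,-2)
7. t=1 → B at (11,0); v=(-1,2)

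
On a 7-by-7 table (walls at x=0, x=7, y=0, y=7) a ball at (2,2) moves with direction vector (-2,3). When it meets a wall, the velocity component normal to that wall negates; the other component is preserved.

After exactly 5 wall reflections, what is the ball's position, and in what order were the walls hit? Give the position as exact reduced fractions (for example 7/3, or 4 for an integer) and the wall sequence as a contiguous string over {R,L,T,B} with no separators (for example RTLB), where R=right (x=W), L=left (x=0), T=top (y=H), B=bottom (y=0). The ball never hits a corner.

Final position: (10/3,7)
Wall sequence: LTBRT

1. t=1 → L at (0,5); v=(2,3)
2. t=2/3 → T at (4/3,7); v=(2,-3)
3. t=7/3 → B at (6,0); v=(2,3)
4. t=1/2 → R at (7,3/2); v=(-2,3)
5. t=11/6 → T at (10/3,7); v=(-2,-3)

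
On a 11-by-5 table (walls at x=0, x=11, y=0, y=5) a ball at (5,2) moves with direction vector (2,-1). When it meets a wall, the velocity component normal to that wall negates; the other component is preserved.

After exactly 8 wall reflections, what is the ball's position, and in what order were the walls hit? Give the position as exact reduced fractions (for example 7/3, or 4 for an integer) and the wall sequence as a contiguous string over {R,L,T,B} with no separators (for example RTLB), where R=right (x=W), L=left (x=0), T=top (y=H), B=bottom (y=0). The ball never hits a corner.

Final position: (0,5/2)
Wall sequence: BRTLBRTL

1. t=2 → B at (9,0); v=(2,1)
2. t=1 → R at (11,1); v=(-2,1)
3. t=4 → T at (3,5); v=(-2,-1)
4. t=3/2 → L at (0,7/2); v=(2,-1)
5. t=7/2 → B at (7,0); v=(2,1)
6. t=2 → R at (11,2); v=(-2,1)
7. t=3 → T at (5,5); v=(-2,-1)
8. t=5/2 → L at (0,5/2); v=(2,-1)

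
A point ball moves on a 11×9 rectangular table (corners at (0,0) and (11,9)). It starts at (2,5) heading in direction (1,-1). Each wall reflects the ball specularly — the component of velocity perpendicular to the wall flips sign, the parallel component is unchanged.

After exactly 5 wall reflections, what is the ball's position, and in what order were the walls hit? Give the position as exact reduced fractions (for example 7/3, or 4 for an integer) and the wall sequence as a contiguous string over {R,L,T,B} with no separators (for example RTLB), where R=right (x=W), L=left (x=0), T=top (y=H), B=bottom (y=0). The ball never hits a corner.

1. t=5 → B at (7,0); v=(1,1)
2. t=4 → R at (11,4); v=(-1,1)
3. t=5 → T at (6,9); v=(-1,-1)
4. t=6 → L at (0,3); v=(1,-1)
5. t=3 → B at (3,0); v=(1,1)

Final position: (3,0)
Wall sequence: BRTLB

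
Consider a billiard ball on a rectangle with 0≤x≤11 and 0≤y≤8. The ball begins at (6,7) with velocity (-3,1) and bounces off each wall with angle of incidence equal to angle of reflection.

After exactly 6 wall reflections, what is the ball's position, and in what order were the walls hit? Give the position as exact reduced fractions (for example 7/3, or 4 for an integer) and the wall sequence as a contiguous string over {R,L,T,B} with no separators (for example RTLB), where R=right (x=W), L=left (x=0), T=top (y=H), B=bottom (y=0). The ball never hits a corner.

1. t=1 → T at (3,8); v=(-3,-1)
2. t=1 → L at (0,7); v=(3,-1)
3. t=11/3 → R at (11,10/3); v=(-3,-1)
4. t=10/3 → B at (1,0); v=(-3,1)
5. t=1/3 → L at (0,1/3); v=(3,1)
6. t=11/3 → R at (11,4); v=(-3,1)

Final position: (11,4)
Wall sequence: TLRBLR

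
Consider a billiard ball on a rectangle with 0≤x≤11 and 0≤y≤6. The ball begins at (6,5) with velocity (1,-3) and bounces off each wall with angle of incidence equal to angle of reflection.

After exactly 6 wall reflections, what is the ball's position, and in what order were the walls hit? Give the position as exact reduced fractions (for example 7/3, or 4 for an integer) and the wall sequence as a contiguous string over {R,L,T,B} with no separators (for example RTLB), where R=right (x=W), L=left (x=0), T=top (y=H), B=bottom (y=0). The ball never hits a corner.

1. t=5/3 → B at (23/3,0); v=(1,3)
2. t=2 → T at (29/3,6); v=(1,-3)
3. t=4/3 → R at (11,2); v=(-1,-3)
4. t=2/3 → B at (31/3,0); v=(-1,3)
5. t=2 → T at (25/3,6); v=(-1,-3)
6. t=2 → B at (19/3,0); v=(-1,3)

Final position: (19/3,0)
Wall sequence: BTRBTB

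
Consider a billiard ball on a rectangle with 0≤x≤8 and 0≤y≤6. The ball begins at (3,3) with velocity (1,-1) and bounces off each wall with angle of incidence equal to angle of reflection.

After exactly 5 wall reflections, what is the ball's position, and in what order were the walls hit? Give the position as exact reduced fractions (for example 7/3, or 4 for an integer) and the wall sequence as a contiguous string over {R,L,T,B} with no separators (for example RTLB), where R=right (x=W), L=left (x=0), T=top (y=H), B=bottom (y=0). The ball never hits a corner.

1. t=3 → B at (6,0); v=(1,1)
2. t=2 → R at (8,2); v=(-1,1)
3. t=4 → T at (4,6); v=(-1,-1)
4. t=4 → L at (0,2); v=(1,-1)
5. t=2 → B at (2,0); v=(1,1)

Final position: (2,0)
Wall sequence: BRTLB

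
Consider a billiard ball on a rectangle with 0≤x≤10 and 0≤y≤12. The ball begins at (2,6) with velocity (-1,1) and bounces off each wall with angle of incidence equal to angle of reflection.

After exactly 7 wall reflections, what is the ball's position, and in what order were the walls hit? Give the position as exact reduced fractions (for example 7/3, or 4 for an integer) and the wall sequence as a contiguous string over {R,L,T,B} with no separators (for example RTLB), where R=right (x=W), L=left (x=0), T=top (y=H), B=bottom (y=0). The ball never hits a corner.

Final position: (10,10)
Wall sequence: LTRBLTR

1. t=2 → L at (0,8); v=(1,1)
2. t=4 → T at (4,12); v=(1,-1)
3. t=6 → R at (10,6); v=(-1,-1)
4. t=6 → B at (4,0); v=(-1,1)
5. t=4 → L at (0,4); v=(1,1)
6. t=8 → T at (8,12); v=(1,-1)
7. t=2 → R at (10,10); v=(-1,-1)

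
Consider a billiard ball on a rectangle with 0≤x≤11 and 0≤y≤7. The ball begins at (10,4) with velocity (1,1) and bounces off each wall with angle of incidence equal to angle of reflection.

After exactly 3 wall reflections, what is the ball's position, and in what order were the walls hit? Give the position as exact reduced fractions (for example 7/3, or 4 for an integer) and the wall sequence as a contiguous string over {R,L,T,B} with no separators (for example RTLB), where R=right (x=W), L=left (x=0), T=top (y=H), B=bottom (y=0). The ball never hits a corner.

Final position: (2,0)
Wall sequence: RTB

1. t=1 → R at (11,5); v=(-1,1)
2. t=2 → T at (9,7); v=(-1,-1)
3. t=7 → B at (2,0); v=(-1,1)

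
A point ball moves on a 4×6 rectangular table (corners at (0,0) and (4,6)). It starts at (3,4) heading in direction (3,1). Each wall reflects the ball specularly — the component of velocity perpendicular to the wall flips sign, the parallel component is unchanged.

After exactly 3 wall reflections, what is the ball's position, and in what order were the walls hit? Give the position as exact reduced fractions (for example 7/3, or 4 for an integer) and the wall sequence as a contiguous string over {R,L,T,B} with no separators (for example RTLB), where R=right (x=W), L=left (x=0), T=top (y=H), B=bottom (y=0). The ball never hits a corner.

Final position: (1,6)
Wall sequence: RLT

1. t=1/3 → R at (4,13/3); v=(-3,1)
2. t=4/3 → L at (0,17/3); v=(3,1)
3. t=1/3 → T at (1,6); v=(3,-1)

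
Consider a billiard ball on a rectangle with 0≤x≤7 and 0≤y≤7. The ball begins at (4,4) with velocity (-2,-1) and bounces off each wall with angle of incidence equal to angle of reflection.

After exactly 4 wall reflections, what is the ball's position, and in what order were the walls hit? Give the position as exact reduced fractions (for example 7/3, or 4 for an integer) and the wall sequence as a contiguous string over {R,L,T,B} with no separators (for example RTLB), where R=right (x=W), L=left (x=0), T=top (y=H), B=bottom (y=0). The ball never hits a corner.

Final position: (0,5)
Wall sequence: LBRL

1. t=2 → L at (0,2); v=(2,-1)
2. t=2 → B at (4,0); v=(2,1)
3. t=3/2 → R at (7,3/2); v=(-2,1)
4. t=7/2 → L at (0,5); v=(2,1)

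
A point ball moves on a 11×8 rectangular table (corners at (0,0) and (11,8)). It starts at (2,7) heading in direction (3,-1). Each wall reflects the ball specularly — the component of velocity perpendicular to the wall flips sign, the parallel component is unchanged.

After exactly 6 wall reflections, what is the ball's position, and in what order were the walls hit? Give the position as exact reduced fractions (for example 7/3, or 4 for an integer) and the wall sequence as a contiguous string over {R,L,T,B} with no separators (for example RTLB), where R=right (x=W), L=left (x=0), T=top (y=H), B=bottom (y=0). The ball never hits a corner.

Final position: (3,8)
Wall sequence: RLBRLT

1. t=3 → R at (11,4); v=(-3,-1)
2. t=11/3 → L at (0,1/3); v=(3,-1)
3. t=1/3 → B at (1,0); v=(3,1)
4. t=10/3 → R at (11,10/3); v=(-3,1)
5. t=11/3 → L at (0,7); v=(3,1)
6. t=1 → T at (3,8); v=(3,-1)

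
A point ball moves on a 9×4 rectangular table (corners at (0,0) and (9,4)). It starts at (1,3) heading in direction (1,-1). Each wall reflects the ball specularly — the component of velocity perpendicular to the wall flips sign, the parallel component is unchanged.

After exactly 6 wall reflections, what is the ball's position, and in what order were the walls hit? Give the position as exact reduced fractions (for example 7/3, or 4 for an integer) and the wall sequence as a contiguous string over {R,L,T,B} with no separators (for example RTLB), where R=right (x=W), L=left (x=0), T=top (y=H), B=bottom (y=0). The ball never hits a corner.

1. t=3 → B at (4,0); v=(1,1)
2. t=4 → T at (8,4); v=(1,-1)
3. t=1 → R at (9,3); v=(-1,-1)
4. t=3 → B at (6,0); v=(-1,1)
5. t=4 → T at (2,4); v=(-1,-1)
6. t=2 → L at (0,2); v=(1,-1)

Final position: (0,2)
Wall sequence: BTRBTL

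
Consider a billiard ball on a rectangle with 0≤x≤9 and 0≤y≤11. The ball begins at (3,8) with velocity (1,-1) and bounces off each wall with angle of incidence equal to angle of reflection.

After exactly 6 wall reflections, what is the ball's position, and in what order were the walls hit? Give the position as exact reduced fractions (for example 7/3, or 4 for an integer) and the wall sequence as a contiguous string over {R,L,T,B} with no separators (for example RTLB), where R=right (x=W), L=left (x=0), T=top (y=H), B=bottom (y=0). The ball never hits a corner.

1. t=6 → R at (9,2); v=(-1,-1)
2. t=2 → B at (7,0); v=(-1,1)
3. t=7 → L at (0,7); v=(1,1)
4. t=4 → T at (4,11); v=(1,-1)
5. t=5 → R at (9,6); v=(-1,-1)
6. t=6 → B at (3,0); v=(-1,1)

Final position: (3,0)
Wall sequence: RBLTRB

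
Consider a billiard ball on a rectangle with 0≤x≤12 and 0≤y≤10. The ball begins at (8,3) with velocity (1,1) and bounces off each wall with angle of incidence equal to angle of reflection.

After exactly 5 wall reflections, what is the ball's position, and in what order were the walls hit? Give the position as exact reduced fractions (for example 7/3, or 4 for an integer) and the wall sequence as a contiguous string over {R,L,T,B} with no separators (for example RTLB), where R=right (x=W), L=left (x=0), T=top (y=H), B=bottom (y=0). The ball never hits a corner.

1. t=4 → R at (12,7); v=(-1,1)
2. t=3 → T at (9,10); v=(-1,-1)
3. t=9 → L at (0,1); v=(1,-1)
4. t=1 → B at (1,0); v=(1,1)
5. t=10 → T at (11,10); v=(1,-1)

Final position: (11,10)
Wall sequence: RTLBT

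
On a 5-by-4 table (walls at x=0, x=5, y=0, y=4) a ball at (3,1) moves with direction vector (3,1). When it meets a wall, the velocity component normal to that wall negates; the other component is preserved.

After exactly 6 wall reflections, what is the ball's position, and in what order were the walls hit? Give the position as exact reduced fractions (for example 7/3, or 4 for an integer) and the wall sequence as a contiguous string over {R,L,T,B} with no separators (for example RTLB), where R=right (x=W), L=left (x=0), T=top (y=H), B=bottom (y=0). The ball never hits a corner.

1. t=2/3 → R at (5,5/3); v=(-3,1)
2. t=5/3 → L at (0,10/3); v=(3,1)
3. t=2/3 → T at (2,4); v=(3,-1)
4. t=1 → R at (5,3); v=(-3,-1)
5. t=5/3 → L at (0,4/3); v=(3,-1)
6. t=4/3 → B at (4,0); v=(3,1)

Final position: (4,0)
Wall sequence: RLTRLB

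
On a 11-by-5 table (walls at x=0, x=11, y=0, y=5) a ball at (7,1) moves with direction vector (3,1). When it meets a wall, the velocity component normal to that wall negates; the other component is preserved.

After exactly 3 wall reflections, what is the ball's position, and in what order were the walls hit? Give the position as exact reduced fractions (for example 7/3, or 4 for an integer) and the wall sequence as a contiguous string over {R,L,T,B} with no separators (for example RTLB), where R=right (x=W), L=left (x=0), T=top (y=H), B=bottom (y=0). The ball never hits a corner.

Final position: (0,4)
Wall sequence: RTL

1. t=4/3 → R at (11,7/3); v=(-3,1)
2. t=8/3 → T at (3,5); v=(-3,-1)
3. t=1 → L at (0,4); v=(3,-1)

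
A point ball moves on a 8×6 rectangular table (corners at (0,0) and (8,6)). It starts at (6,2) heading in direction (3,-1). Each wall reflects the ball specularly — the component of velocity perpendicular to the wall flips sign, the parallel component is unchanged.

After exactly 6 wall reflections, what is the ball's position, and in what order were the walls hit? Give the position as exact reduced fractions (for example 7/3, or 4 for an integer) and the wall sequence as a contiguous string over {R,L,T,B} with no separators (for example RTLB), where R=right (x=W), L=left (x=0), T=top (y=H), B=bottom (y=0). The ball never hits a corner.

Final position: (0,16/3)
Wall sequence: RBLRTL

1. t=2/3 → R at (8,4/3); v=(-3,-1)
2. t=4/3 → B at (4,0); v=(-3,1)
3. t=4/3 → L at (0,4/3); v=(3,1)
4. t=8/3 → R at (8,4); v=(-3,1)
5. t=2 → T at (2,6); v=(-3,-1)
6. t=2/3 → L at (0,16/3); v=(3,-1)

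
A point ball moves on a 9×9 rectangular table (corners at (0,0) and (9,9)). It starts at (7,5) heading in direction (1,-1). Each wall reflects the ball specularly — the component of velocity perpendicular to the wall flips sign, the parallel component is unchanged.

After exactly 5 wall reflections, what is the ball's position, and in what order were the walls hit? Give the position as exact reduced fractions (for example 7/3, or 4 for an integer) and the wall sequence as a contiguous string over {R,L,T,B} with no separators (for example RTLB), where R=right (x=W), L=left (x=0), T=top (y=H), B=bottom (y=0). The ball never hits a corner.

Final position: (9,3)
Wall sequence: RBLTR

1. t=2 → R at (9,3); v=(-1,-1)
2. t=3 → B at (6,0); v=(-1,1)
3. t=6 → L at (0,6); v=(1,1)
4. t=3 → T at (3,9); v=(1,-1)
5. t=6 → R at (9,3); v=(-1,-1)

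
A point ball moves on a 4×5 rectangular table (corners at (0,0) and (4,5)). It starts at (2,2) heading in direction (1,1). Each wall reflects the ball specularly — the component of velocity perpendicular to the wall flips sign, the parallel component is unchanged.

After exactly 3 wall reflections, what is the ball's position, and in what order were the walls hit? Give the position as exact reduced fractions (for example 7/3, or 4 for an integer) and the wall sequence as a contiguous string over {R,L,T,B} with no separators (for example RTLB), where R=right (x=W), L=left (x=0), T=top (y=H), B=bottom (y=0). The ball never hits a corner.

Final position: (0,2)
Wall sequence: RTL

1. t=2 → R at (4,4); v=(-1,1)
2. t=1 → T at (3,5); v=(-1,-1)
3. t=3 → L at (0,2); v=(1,-1)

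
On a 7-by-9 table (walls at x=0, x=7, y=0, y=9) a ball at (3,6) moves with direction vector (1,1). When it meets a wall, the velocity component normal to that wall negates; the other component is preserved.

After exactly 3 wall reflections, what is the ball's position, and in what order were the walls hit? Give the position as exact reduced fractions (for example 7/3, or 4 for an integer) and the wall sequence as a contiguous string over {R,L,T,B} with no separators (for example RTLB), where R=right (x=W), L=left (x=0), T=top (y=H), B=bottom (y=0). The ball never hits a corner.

Final position: (0,1)
Wall sequence: TRL

1. t=3 → T at (6,9); v=(1,-1)
2. t=1 → R at (7,8); v=(-1,-1)
3. t=7 → L at (0,1); v=(1,-1)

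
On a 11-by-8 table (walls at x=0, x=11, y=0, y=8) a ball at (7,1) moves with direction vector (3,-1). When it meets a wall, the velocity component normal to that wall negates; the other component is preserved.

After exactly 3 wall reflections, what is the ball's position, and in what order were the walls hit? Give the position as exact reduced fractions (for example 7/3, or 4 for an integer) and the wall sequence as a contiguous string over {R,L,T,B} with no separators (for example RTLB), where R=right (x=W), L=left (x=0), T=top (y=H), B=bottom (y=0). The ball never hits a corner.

1. t=1 → B at (10,0); v=(3,1)
2. t=1/3 → R at (11,1/3); v=(-3,1)
3. t=11/3 → L at (0,4); v=(3,1)

Final position: (0,4)
Wall sequence: BRL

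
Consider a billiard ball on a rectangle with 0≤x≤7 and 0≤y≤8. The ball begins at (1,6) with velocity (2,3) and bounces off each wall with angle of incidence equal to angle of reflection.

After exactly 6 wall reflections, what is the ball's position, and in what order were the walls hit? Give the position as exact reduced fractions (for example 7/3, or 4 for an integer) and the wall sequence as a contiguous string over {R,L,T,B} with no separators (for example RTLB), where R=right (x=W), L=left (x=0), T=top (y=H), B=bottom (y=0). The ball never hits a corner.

Final position: (13/3,0)
Wall sequence: TRBTLB

1. t=2/3 → T at (7/3,8); v=(2,-3)
2. t=7/3 → R at (7,1); v=(-2,-3)
3. t=1/3 → B at (19/3,0); v=(-2,3)
4. t=8/3 → T at (1,8); v=(-2,-3)
5. t=1/2 → L at (0,13/2); v=(2,-3)
6. t=13/6 → B at (13/3,0); v=(2,3)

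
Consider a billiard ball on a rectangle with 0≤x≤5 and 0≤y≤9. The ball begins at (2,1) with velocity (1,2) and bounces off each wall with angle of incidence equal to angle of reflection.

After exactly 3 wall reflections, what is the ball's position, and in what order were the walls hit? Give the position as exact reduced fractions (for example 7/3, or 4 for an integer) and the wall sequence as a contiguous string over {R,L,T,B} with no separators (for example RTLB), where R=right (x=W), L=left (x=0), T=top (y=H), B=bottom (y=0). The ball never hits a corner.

Final position: (0,1)
Wall sequence: RTL

1. t=3 → R at (5,7); v=(-1,2)
2. t=1 → T at (4,9); v=(-1,-2)
3. t=4 → L at (0,1); v=(1,-2)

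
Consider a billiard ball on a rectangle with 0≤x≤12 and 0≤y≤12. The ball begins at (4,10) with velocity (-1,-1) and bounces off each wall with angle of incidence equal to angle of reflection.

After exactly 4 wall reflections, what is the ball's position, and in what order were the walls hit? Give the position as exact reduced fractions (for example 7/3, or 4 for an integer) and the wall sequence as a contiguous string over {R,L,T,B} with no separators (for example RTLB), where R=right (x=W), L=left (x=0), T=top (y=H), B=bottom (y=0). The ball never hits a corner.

1. t=4 → L at (0,6); v=(1,-1)
2. t=6 → B at (6,0); v=(1,1)
3. t=6 → R at (12,6); v=(-1,1)
4. t=6 → T at (6,12); v=(-1,-1)

Final position: (6,12)
Wall sequence: LBRT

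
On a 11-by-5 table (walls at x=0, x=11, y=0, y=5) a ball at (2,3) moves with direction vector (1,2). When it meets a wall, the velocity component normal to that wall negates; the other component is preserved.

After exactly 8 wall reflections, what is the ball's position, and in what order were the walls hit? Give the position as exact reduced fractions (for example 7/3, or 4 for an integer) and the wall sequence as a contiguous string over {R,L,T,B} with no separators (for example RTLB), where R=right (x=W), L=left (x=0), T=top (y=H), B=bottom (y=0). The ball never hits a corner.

Final position: (4,5)
Wall sequence: TBTBRTBT

1. t=1 → T at (3,5); v=(1,-2)
2. t=5/2 → B at (11/2,0); v=(1,2)
3. t=5/2 → T at (8,5); v=(1,-2)
4. t=5/2 → B at (21/2,0); v=(1,2)
5. t=1/2 → R at (11,1); v=(-1,2)
6. t=2 → T at (9,5); v=(-1,-2)
7. t=5/2 → B at (13/2,0); v=(-1,2)
8. t=5/2 → T at (4,5); v=(-1,-2)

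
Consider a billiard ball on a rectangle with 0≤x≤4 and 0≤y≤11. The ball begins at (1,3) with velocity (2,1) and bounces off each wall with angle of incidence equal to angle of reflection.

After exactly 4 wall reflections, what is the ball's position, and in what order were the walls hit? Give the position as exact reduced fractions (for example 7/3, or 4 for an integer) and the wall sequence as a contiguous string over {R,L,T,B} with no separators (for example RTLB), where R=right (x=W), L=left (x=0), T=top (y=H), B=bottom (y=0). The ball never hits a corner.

1. t=3/2 → R at (4,9/2); v=(-2,1)
2. t=2 → L at (0,13/2); v=(2,1)
3. t=2 → R at (4,17/2); v=(-2,1)
4. t=2 → L at (0,21/2); v=(2,1)

Final position: (0,21/2)
Wall sequence: RLRL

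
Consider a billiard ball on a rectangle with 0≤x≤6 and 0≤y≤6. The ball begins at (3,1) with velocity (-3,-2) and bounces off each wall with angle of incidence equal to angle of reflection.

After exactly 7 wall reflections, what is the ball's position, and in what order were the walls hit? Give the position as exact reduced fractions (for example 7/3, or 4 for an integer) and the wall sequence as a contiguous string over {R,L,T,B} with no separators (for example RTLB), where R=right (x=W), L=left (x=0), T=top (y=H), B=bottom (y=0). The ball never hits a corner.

1. t=1/2 → B at (3/2,0); v=(-3,2)
2. t=1/2 → L at (0,1); v=(3,2)
3. t=2 → R at (6,5); v=(-3,2)
4. t=1/2 → T at (9/2,6); v=(-3,-2)
5. t=3/2 → L at (0,3); v=(3,-2)
6. t=3/2 → B at (9/2,0); v=(3,2)
7. t=1/2 → R at (6,1); v=(-3,2)

Final position: (6,1)
Wall sequence: BLRTLBR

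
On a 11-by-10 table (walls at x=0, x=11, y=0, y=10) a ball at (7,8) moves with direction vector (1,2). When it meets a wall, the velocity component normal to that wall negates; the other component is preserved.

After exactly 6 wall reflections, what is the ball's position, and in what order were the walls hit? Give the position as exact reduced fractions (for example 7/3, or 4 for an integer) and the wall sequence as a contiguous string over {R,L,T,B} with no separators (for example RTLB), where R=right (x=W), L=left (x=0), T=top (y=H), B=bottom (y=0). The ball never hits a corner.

1. t=1 → T at (8,10); v=(1,-2)
2. t=3 → R at (11,4); v=(-1,-2)
3. t=2 → B at (9,0); v=(-1,2)
4. t=5 → T at (4,10); v=(-1,-2)
5. t=4 → L at (0,2); v=(1,-2)
6. t=1 → B at (1,0); v=(1,2)

Final position: (1,0)
Wall sequence: TRBTLB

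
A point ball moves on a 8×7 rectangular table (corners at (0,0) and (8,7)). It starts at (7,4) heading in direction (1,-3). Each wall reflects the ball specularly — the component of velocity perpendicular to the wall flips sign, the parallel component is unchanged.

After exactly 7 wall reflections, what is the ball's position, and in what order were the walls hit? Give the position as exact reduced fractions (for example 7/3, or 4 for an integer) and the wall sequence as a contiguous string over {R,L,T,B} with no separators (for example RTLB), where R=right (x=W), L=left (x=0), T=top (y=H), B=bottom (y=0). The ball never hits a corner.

Final position: (5/3,0)
Wall sequence: RBTBTLB

1. t=1 → R at (8,1); v=(-1,-3)
2. t=1/3 → B at (23/3,0); v=(-1,3)
3. t=7/3 → T at (16/3,7); v=(-1,-3)
4. t=7/3 → B at (3,0); v=(-1,3)
5. t=7/3 → T at (2/3,7); v=(-1,-3)
6. t=2/3 → L at (0,5); v=(1,-3)
7. t=5/3 → B at (5/3,0); v=(1,3)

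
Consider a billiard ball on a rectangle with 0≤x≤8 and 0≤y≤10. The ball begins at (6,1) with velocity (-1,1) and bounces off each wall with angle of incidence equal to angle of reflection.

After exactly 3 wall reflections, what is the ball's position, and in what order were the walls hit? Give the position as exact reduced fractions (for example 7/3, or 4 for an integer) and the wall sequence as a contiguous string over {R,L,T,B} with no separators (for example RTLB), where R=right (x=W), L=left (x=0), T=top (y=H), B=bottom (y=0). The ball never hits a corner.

1. t=6 → L at (0,7); v=(1,1)
2. t=3 → T at (3,10); v=(1,-1)
3. t=5 → R at (8,5); v=(-1,-1)

Final position: (8,5)
Wall sequence: LTR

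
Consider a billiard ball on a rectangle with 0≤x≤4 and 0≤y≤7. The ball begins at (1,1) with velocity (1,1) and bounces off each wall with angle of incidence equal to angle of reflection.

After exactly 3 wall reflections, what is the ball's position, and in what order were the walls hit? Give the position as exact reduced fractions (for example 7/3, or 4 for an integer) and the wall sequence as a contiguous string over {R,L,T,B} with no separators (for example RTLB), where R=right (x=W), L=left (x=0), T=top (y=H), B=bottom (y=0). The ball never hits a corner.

Final position: (0,6)
Wall sequence: RTL

1. t=3 → R at (4,4); v=(-1,1)
2. t=3 → T at (1,7); v=(-1,-1)
3. t=1 → L at (0,6); v=(1,-1)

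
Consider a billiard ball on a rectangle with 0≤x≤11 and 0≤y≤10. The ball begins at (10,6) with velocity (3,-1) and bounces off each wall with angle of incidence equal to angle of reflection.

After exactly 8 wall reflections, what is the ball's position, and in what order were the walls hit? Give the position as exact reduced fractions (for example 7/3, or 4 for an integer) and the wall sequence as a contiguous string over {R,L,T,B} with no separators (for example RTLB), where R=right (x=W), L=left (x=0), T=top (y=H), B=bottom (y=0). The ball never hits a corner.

Final position: (0,22/3)
Wall sequence: RLBRLRTL

1. t=1/3 → R at (11,17/3); v=(-3,-1)
2. t=11/3 → L at (0,2); v=(3,-1)
3. t=2 → B at (6,0); v=(3,1)
4. t=5/3 → R at (11,5/3); v=(-3,1)
5. t=11/3 → L at (0,16/3); v=(3,1)
6. t=11/3 → R at (11,9); v=(-3,1)
7. t=1 → T at (8,10); v=(-3,-1)
8. t=8/3 → L at (0,22/3); v=(3,-1)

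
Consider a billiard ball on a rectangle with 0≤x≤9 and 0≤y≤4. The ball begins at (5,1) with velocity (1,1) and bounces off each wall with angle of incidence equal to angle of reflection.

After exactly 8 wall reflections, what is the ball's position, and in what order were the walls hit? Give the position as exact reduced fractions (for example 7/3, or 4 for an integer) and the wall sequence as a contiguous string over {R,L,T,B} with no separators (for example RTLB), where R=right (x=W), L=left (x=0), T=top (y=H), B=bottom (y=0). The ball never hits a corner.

Final position: (9,1)
Wall sequence: TRBTLBTR

1. t=3 → T at (8,4); v=(1,-1)
2. t=1 → R at (9,3); v=(-1,-1)
3. t=3 → B at (6,0); v=(-1,1)
4. t=4 → T at (2,4); v=(-1,-1)
5. t=2 → L at (0,2); v=(1,-1)
6. t=2 → B at (2,0); v=(1,1)
7. t=4 → T at (6,4); v=(1,-1)
8. t=3 → R at (9,1); v=(-1,-1)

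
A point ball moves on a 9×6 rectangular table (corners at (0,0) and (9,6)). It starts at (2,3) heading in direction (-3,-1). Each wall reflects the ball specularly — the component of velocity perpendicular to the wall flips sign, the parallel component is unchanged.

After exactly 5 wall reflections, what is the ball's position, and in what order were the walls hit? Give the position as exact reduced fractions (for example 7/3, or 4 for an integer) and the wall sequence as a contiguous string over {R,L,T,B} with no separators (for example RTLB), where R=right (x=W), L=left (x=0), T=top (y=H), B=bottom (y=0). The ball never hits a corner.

1. t=2/3 → L at (0,7/3); v=(3,-1)
2. t=7/3 → B at (7,0); v=(3,1)
3. t=2/3 → R at (9,2/3); v=(-3,1)
4. t=3 → L at (0,11/3); v=(3,1)
5. t=7/3 → T at (7,6); v=(3,-1)

Final position: (7,6)
Wall sequence: LBRLT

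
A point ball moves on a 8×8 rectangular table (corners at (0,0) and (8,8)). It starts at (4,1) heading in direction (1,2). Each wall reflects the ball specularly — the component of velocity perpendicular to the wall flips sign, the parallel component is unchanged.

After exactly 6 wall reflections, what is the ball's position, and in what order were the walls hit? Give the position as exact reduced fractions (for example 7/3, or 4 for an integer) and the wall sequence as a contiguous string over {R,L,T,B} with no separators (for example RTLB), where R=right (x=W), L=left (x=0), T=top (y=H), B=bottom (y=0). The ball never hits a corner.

Final position: (7/2,0)
Wall sequence: TRBTLB

1. t=7/2 → T at (15/2,8); v=(1,-2)
2. t=1/2 → R at (8,7); v=(-1,-2)
3. t=7/2 → B at (9/2,0); v=(-1,2)
4. t=4 → T at (1/2,8); v=(-1,-2)
5. t=1/2 → L at (0,7); v=(1,-2)
6. t=7/2 → B at (7/2,0); v=(1,2)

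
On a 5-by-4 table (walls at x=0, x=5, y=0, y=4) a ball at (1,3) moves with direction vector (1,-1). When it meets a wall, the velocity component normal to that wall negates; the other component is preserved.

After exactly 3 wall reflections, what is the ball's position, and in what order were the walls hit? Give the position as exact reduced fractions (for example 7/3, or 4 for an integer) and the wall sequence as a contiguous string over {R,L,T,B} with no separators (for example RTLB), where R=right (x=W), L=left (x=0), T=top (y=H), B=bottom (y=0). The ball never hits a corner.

1. t=3 → B at (4,0); v=(1,1)
2. t=1 → R at (5,1); v=(-1,1)
3. t=3 → T at (2,4); v=(-1,-1)

Final position: (2,4)
Wall sequence: BRT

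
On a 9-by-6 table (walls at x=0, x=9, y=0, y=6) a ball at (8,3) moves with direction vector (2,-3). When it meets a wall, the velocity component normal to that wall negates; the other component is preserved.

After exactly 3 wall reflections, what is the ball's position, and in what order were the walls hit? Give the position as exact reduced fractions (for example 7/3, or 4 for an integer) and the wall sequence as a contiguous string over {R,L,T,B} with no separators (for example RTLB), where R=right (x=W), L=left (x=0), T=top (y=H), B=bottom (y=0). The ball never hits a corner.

Final position: (4,6)
Wall sequence: RBT

1. t=1/2 → R at (9,3/2); v=(-2,-3)
2. t=1/2 → B at (8,0); v=(-2,3)
3. t=2 → T at (4,6); v=(-2,-3)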